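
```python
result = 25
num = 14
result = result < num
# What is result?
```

Trace:
`result = 25` → result = 25
`num = 14` → num = 14
`result = result < num` → result = False
So result = False

Answer: False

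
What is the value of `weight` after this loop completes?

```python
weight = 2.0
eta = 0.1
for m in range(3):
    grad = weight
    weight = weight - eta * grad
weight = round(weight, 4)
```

Gradient descent: w = 2.0 * (1 - 0.1)^3
`weight` takes the values: 2.0 → 1.8 → 1.62 → 1.458

Answer: 1.458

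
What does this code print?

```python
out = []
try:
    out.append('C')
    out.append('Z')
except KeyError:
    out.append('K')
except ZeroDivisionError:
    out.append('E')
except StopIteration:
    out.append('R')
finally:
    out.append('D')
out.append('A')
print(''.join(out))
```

Execution trace: 'C' (try body) → 'Z' (try body, no exception) → 'D' (finally) → 'A' (after the try/except). Output: CZDA

Answer: CZDA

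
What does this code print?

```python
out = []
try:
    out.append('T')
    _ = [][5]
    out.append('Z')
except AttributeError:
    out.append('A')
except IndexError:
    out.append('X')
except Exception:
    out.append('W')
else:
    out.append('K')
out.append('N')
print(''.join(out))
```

Execution trace: 'T' (try body) → 'X' (except IndexError) → 'N' (after the try/except). Output: TXN

Answer: TXN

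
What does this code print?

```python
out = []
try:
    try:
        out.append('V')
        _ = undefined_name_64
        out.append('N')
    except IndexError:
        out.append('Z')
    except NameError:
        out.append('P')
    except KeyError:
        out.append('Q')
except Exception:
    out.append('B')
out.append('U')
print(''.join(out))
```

Execution trace: 'V' (inner try body) → 'P' (inner except NameError) → 'U' (after the try/except). Output: VPU

Answer: VPU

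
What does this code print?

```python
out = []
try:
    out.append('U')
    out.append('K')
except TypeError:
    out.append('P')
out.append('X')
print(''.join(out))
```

Execution trace: 'U' (try body) → 'K' (try body, no exception) → 'X' (after the try/except). Output: UKX

Answer: UKX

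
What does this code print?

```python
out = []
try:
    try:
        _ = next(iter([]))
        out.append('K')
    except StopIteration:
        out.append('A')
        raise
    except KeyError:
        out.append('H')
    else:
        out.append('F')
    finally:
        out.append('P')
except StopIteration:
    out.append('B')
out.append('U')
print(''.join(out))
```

Execution trace: 'A' (inner except StopIteration) → 'P' (inner finally) → 'B' (outer except StopIteration) → 'U' (after the try/except). Output: APBU

Answer: APBU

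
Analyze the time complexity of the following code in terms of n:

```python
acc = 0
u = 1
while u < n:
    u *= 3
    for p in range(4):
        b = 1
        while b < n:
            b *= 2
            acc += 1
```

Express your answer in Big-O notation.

Each loop level contributes: log n × 1 × log n. Multiplying the contributions gives O(log² n).

Answer: O(log² n)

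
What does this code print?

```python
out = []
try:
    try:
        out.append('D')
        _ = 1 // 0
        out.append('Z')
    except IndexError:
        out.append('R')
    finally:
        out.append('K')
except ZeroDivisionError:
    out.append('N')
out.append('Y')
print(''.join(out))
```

Execution trace: 'D' (try body) → 'K' (finally) → 'N' (outer except ZeroDivisionError) → 'Y' (after the try/except). Output: DKNY

Answer: DKNY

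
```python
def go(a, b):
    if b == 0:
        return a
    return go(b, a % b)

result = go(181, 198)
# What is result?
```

go(181, 198) -> go(198, 181) -> go(181, 17) -> go(17, 11) -> go(11, 6) -> go(6, 5) -> go(5, 1) -> go(1, 0) -> 1

Answer: 1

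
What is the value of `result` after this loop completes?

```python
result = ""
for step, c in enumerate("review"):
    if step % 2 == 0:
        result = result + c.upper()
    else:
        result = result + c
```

Uppercase even positions in 'review'
`result` takes the values: "" → "R" → "Re" → "ReV" → "ReVi" → "ReViE" → "ReViEw"

Answer: "ReViEw"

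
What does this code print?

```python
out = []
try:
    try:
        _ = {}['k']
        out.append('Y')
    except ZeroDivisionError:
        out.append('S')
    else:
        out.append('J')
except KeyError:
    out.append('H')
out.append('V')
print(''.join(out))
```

Execution trace: 'H' (outer except KeyError) → 'V' (after the try/except). Output: HV

Answer: HV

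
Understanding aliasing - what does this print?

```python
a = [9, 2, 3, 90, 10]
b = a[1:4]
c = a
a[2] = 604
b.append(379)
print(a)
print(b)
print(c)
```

Key concept: slice vs alias.
Step by step:
`a = [9, 2, 3, 90, 10]` → a = [9, 2, 3, 90, 10]
`b = a[1:4]` → b = [2, 3, 90]
`c = a` → c = [9, 2, 3, 90, 10] (same object as a)
`a[2] = 604` → a = [9, 2, 604, 90, 10] (same object as c); c = [9, 2, 604, 90, 10] (same object as a)
`b.append(379)` → b = [2, 3, 90, 379]
`print(a)` → prints [9, 2, 604, 90, 10]
`print(b)` → prints [2, 3, 90, 379]
`print(c)` → prints [9, 2, 604, 90, 10]

Answer:
[9, 2, 604, 90, 10]
[2, 3, 90, 379]
[9, 2, 604, 90, 10]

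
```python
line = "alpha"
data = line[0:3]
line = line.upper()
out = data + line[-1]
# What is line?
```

Trace:
`line = "alpha"` → line = 'alpha'
`data = line[0:3]` → data = 'alp'
`line = line.upper()` → line = 'ALPHA'
`out = data + line[-1]` → out = 'alpA'
So line = 'ALPHA'

Answer: 'ALPHA'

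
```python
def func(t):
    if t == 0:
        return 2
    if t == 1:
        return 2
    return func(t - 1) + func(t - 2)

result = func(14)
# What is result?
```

Build up from base cases: func(0)=2, func(1)=2, func(2)=4, func(3)=6, func(4)=10, func(5)=16, func(6)=26, ..., func(14)=1220

Answer: 1220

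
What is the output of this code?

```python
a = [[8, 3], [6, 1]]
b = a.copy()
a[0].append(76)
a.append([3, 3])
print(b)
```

Key concept: shallow copy with nested lists.
Step by step:
`a = [[8, 3], [6, 1]]` → a = [[8, 3], [6, 1]]
`b = a.copy()` → b = [[8, 3], [6, 1]]
`a[0].append(76)` → a = [[8, 3, 76], [6, 1]]; b = [[8, 3, 76], [6, 1]]
`a.append([3, 3])` → a = [[8, 3, 76], [6, 1], [3, 3]]
`print(b)` → prints [[8, 3, 76], [6, 1]]

Answer: [[8, 3, 76], [6, 1]]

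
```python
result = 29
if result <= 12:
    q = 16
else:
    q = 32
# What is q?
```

Trace:
`result = 29` → result = 29
`if result <= 12: ...` → result <= 12 is False, take else branch → q = 32
So q = 32

Answer: 32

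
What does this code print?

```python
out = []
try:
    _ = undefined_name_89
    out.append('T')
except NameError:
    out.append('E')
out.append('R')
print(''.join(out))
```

Execution trace: 'E' (except NameError) → 'R' (after the try/except). Output: ER

Answer: ER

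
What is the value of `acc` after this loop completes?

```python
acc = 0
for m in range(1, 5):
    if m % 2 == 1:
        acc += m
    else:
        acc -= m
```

Add odd, subtract even
`acc` takes the values: 0 → 1 → -1 → 2 → -2

Answer: -2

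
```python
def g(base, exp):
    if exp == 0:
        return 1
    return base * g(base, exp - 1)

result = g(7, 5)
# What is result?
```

g(7, 5) = 7 * 7 * 7 * 7 * 7 = 16807

Answer: 16807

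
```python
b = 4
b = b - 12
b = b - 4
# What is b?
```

Trace:
`b = 4` → b = 4
`b = b - 12` → b = -8
`b = b - 4` → b = -12
So b = -12

Answer: -12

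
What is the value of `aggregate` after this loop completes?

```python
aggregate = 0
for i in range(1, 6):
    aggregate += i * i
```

Sum of squares 1² to 5² = 55
`aggregate` takes the values: 0 → 1 → 5 → 14 → 30 → 55

Answer: 55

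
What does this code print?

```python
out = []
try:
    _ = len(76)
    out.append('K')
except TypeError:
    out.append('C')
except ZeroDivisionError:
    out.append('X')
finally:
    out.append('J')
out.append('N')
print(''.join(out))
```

Execution trace: 'C' (except TypeError) → 'J' (finally) → 'N' (after the try/except). Output: CJN

Answer: CJN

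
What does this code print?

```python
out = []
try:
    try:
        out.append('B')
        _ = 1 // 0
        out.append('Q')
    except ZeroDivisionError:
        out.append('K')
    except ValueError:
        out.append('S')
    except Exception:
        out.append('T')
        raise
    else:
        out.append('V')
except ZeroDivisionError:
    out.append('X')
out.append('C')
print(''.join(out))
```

Execution trace: 'B' (try body) → 'K' (except ZeroDivisionError) → 'C' (after the try/except). Output: BKC

Answer: BKC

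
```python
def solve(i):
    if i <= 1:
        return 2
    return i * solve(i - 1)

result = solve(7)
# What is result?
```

solve(7) = 7 * 6 * 5 * 4 * 3 * 2 * 2 = 10080

Answer: 10080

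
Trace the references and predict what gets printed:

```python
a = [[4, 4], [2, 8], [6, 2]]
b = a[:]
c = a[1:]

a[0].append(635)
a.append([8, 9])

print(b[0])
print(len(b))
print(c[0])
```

Key concept: slice with nested mutation.
Step by step:
`a = [[4, 4], [2, 8], [6, 2]]` → a = [[4, 4], [2, 8], [6, 2]]
`b = a[:]` → b = [[4, 4], [2, 8], [6, 2]]
`c = a[1:]` → c = [[2, 8], [6, 2]]
`a[0].append(635)` → a = [[4, 4, 635], [2, 8], [6, 2]]; b = [[4, 4, 635], [2, 8], [6, 2]]
`a.append([8, 9])` → a = [[4, 4, 635], [2, 8], [6, 2], [8, 9]]
`print(b[0])` → prints [4, 4, 635]
`print(len(b))` → prints 3
`print(c[0])` → prints [2, 8]

Answer:
[4, 4, 635]
3
[2, 8]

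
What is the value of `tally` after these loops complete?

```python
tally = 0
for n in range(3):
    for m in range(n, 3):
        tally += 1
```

Upper triangle: 3 + 2 + ... + 1
`tally` takes the values: 0 → 1 → 2 → 3 → 4 → 5 → 6

Answer: 6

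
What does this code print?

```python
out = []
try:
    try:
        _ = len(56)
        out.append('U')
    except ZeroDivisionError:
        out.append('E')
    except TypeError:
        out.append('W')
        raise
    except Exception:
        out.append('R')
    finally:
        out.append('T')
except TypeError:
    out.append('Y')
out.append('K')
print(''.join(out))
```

Execution trace: 'W' (inner except TypeError) → 'T' (inner finally) → 'Y' (outer except TypeError) → 'K' (after the try/except). Output: WTYK

Answer: WTYK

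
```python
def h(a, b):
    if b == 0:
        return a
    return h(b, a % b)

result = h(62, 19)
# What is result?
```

h(62, 19) -> h(19, 5) -> h(5, 4) -> h(4, 1) -> h(1, 0) -> 1

Answer: 1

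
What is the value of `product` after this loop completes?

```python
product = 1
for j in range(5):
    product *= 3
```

3^5 = 243
`product` takes the values: 1 → 3 → 9 → 27 → 81 → 243

Answer: 243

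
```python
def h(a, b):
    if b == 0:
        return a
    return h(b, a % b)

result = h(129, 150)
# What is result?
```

h(129, 150) -> h(150, 129) -> h(129, 21) -> h(21, 3) -> h(3, 0) -> 3

Answer: 3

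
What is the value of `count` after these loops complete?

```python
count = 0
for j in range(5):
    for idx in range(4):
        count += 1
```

5 * 4 = 20
`count` takes the values: 0 → 1 → 2 → 3 → 4 → 5 → 6 → 7 → 8 → 9 → 10 → 11 → 12 → 13 → 14 → 15 → 16 → 17 → 18 → 19 → 20

Answer: 20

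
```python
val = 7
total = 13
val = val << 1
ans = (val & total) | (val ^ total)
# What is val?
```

Trace:
`val = 7` → val = 7
`total = 13` → total = 13
`val = val << 1` → val = 14
`ans = (val & total) | (val ^ total)` → ans = 15
So val = 14

Answer: 14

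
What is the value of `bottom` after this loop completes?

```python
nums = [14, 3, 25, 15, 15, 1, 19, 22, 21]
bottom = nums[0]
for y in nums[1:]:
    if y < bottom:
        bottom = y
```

Minimum of [14, 3, 25, 15, 15, 1, 19, 22, 21]
`bottom` takes the values: 14 → 3 → 1

Answer: 1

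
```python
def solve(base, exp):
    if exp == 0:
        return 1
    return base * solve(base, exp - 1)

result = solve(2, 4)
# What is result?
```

solve(2, 4) = 2 * 2 * 2 * 2 = 16

Answer: 16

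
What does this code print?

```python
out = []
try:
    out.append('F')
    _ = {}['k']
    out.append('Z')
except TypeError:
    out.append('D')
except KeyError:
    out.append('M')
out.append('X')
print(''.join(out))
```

Execution trace: 'F' (try body) → 'M' (except KeyError) → 'X' (after the try/except). Output: FMX

Answer: FMX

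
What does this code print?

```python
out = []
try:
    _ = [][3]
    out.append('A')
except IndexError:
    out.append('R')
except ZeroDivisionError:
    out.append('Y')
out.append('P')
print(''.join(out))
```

Execution trace: 'R' (except IndexError) → 'P' (after the try/except). Output: RP

Answer: RP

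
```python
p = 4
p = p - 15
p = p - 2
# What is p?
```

Trace:
`p = 4` → p = 4
`p = p - 15` → p = -11
`p = p - 2` → p = -13
So p = -13

Answer: -13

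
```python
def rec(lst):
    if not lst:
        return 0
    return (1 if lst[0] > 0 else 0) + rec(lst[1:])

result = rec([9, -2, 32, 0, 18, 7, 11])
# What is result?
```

Count of positive elements in [9, -2, 32, 0, 18, 7, 11] = 5

Answer: 5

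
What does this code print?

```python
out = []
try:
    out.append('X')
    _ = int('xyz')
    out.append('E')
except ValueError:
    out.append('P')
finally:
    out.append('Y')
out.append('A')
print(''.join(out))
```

Execution trace: 'X' (try body) → 'P' (except ValueError) → 'Y' (finally) → 'A' (after the try/except). Output: XPYA

Answer: XPYA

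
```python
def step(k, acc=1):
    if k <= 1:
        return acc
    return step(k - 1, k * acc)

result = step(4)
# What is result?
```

Accumulator trace (n, acc): (4, 1) -> (3, 4) -> (2, 12) -> (1, 24) -> return 24

Answer: 24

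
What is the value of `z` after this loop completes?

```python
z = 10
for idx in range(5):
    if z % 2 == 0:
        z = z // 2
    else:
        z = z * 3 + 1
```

Collatz-style transformation from 10
`z` takes the values: 10 → 5 → 16 → 8 → 4 → 2

Answer: 2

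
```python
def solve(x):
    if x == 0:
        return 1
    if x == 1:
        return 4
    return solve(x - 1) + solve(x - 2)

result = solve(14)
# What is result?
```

Build up from base cases: solve(0)=1, solve(1)=4, solve(2)=5, solve(3)=9, solve(4)=14, solve(5)=23, solve(6)=37, ..., solve(14)=1741

Answer: 1741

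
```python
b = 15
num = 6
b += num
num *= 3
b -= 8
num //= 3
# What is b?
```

Trace:
`b = 15` → b = 15
`num = 6` → num = 6
`b += num` → b = 21
`num *= 3` → num = 18
`b -= 8` → b = 13
`num //= 3` → num = 6
So b = 13

Answer: 13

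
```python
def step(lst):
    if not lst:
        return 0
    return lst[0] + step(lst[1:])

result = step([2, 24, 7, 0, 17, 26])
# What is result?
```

2 + 24 + 7 + 0 + 17 + 26 + 0 = 76

Answer: 76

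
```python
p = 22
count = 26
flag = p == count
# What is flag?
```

Trace:
`p = 22` → p = 22
`count = 26` → count = 26
`flag = p == count` → flag = False
So flag = False

Answer: False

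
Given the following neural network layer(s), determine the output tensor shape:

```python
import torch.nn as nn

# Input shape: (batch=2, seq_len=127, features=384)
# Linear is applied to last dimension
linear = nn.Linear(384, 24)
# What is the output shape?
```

Input: (2, 127, 384) -> Output: (2, 127, 24)

Answer: (2, 127, 24)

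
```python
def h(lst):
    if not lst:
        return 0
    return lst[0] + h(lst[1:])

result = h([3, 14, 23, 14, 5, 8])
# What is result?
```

3 + 14 + 23 + 14 + 5 + 8 + 0 = 67

Answer: 67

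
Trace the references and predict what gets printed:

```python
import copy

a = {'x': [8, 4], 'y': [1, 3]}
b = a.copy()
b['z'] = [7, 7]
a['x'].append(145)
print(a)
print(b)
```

Key concept: shallow copy of dict with mutable values.
Step by step:
`a = {'x': [8, 4], 'y': [1, 3]}` → a = {'x': [8, 4], 'y': [1, 3]}
`b = a.copy()` → b = {'x': [8, 4], 'y': [1, 3]}
`b['z'] = [7, 7]` → b = {'x': [8, 4], 'y': [1, 3], 'z': [7, 7]}
`a['x'].append(145)` → a = {'x': [8, 4, 145], 'y': [1, 3]}; b = {'x': [8, 4, 145], 'y': [1, 3], 'z': [7, 7]}
`print(a)` → prints {'x': [8, 4, 145], 'y': [1, 3]}
`print(b)` → prints {'x': [8, 4, 145], 'y': [1, 3], 'z': [7, 7]}

Answer:
{'x': [8, 4, 145], 'y': [1, 3]}
{'x': [8, 4, 145], 'y': [1, 3], 'z': [7, 7]}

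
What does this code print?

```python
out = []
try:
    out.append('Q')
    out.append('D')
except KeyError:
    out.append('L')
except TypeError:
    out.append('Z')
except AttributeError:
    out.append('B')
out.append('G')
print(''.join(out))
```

Execution trace: 'Q' (try body) → 'D' (try body, no exception) → 'G' (after the try/except). Output: QDG

Answer: QDG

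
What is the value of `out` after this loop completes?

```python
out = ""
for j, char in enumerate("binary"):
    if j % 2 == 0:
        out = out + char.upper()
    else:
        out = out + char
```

Uppercase even positions in 'binary'
`out` takes the values: "" → "B" → "Bi" → "BiN" → "BiNa" → "BiNaR" → "BiNaRy"

Answer: "BiNaRy"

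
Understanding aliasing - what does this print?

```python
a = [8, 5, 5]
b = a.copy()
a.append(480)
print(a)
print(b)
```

Key concept: list.copy() creates independent copy.
Step by step:
`a = [8, 5, 5]` → a = [8, 5, 5]
`b = a.copy()` → b = [8, 5, 5]
`a.append(480)` → a = [8, 5, 5, 480]
`print(a)` → prints [8, 5, 5, 480]
`print(b)` → prints [8, 5, 5]

Answer:
[8, 5, 5, 480]
[8, 5, 5]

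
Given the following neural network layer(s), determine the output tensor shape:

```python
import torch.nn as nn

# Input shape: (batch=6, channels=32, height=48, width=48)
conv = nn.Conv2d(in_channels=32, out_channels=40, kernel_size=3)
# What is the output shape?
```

Input: (6, 32, 48, 48) -> Output: (6, 40, 46, 46)

Answer: (6, 40, 46, 46)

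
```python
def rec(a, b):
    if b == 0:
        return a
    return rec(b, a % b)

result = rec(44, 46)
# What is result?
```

rec(44, 46) -> rec(46, 44) -> rec(44, 2) -> rec(2, 0) -> 2

Answer: 2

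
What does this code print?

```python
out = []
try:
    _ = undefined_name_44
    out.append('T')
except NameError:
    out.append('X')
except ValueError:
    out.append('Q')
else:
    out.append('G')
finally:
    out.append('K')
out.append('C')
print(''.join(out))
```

Execution trace: 'X' (except NameError) → 'K' (finally) → 'C' (after the try/except). Output: XKC

Answer: XKC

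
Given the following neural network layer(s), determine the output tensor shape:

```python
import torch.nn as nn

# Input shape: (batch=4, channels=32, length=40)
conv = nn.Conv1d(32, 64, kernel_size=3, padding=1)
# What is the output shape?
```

Input: (4, 32, 40) -> Output: (4, 64, 40)

Answer: (4, 64, 40)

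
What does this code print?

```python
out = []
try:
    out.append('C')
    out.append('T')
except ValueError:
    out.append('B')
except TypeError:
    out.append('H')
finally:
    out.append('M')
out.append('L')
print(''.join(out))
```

Execution trace: 'C' (try body) → 'T' (try body, no exception) → 'M' (finally) → 'L' (after the try/except). Output: CTML

Answer: CTML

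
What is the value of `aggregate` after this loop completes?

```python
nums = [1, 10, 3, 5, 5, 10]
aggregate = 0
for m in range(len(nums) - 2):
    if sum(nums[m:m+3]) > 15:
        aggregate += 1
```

Count windows with sum > 15
`aggregate` takes the values: 0 → 1 → 2

Answer: 2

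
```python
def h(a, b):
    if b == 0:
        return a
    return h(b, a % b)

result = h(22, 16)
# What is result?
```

h(22, 16) -> h(16, 6) -> h(6, 4) -> h(4, 2) -> h(2, 0) -> 2

Answer: 2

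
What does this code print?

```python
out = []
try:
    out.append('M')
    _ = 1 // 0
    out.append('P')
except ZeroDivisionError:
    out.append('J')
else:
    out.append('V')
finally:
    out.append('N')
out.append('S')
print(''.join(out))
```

Execution trace: 'M' (try body) → 'J' (except ZeroDivisionError) → 'N' (finally) → 'S' (after the try/except). Output: MJNS

Answer: MJNS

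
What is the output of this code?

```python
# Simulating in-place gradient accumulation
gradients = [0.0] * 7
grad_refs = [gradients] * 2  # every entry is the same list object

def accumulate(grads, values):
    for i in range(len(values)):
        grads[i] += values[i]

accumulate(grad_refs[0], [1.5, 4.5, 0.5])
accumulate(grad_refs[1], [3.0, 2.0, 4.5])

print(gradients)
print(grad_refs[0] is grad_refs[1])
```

Key concept: gradient accumulation aliasing.
Step by step:
`gradients = [0.0] * 7` → gradients = [0.0, 0.0, 0.0, 0.0, 0.0, 0.0, 0.0]
`grad_refs = [gradients] * 2` → grad_refs = [[0.0, 0.0, 0.0, 0.0, 0.0, 0.0, 0.0], [0.0, 0.0, 0.0, 0.0, 0.0, 0.0, 0.0]]
`accumulate(grad_refs[0], [1.5, 4.5, 0.5])` → gradients = [1.5, 4.5, 0.5, 0.0, 0.0, 0.0, 0.0]; grad_refs = [[1.5, 4.5, 0.5, 0.0, 0.0, 0.0, 0.0], [1.5, 4.5, 0.5, 0.0, 0.0, 0.0, 0.0]]
`accumulate(grad_refs[1], [3.0, 2.0, 4.5])` → gradients = [4.5, 6.5, 5.0, 0.0, 0.0, 0.0, 0.0]; grad_refs = [[4.5, 6.5, 5.0, 0.0, 0.0, 0.0, 0.0], [4.5, 6.5, 5.0, 0.0, 0.0, 0.0, 0.0]]
`print(gradients)` → prints [4.5, 6.5, 5.0, 0.0, 0.0, 0.0, 0.0]
`print(grad_refs[0] is grad_refs[1])` → prints True

Answer:
[4.5, 6.5, 5.0, 0.0, 0.0, 0.0, 0.0]
True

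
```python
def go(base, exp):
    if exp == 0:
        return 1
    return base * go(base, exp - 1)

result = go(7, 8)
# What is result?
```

go(7, 8) = 7 * 7 * 7 * 7 * 7 * 7 * 7 * 7 = 5764801

Answer: 5764801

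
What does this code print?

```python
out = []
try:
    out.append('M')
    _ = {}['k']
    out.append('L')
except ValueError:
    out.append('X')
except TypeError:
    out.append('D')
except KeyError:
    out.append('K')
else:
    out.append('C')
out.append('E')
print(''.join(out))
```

Execution trace: 'M' (try body) → 'K' (except KeyError) → 'E' (after the try/except). Output: MKE

Answer: MKE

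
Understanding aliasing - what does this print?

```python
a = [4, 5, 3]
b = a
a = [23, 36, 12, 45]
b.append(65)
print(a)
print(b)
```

Key concept: rebinding vs mutation: a is rebound to a new list, b still points at the original.
Step by step:
`a = [4, 5, 3]` → a = [4, 5, 3]
`b = a` → b = [4, 5, 3] (same object as a)
`a = [23, 36, 12, 45]` → a = [23, 36, 12, 45]
`b.append(65)` → b = [4, 5, 3, 65]
`print(a)` → prints [23, 36, 12, 45]
`print(b)` → prints [4, 5, 3, 65]

Answer:
[23, 36, 12, 45]
[4, 5, 3, 65]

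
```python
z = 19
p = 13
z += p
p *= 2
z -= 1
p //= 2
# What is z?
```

Trace:
`z = 19` → z = 19
`p = 13` → p = 13
`z += p` → z = 32
`p *= 2` → p = 26
`z -= 1` → z = 31
`p //= 2` → p = 13
So z = 31

Answer: 31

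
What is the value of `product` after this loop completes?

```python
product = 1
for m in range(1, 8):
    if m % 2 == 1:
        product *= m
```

Product of odd numbers 1 to 7
`product` takes the values: 1 → 3 → 15 → 105

Answer: 105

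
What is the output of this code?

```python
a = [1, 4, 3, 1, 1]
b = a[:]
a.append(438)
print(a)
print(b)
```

Key concept: slice [:] creates copy.
Step by step:
`a = [1, 4, 3, 1, 1]` → a = [1, 4, 3, 1, 1]
`b = a[:]` → b = [1, 4, 3, 1, 1]
`a.append(438)` → a = [1, 4, 3, 1, 1, 438]
`print(a)` → prints [1, 4, 3, 1, 1, 438]
`print(b)` → prints [1, 4, 3, 1, 1]

Answer:
[1, 4, 3, 1, 1, 438]
[1, 4, 3, 1, 1]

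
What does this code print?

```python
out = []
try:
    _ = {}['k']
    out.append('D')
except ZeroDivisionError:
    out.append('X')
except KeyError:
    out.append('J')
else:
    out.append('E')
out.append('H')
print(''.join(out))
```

Execution trace: 'J' (except KeyError) → 'H' (after the try/except). Output: JH

Answer: JH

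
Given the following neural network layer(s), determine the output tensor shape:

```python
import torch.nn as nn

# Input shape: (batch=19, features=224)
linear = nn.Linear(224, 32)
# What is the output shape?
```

Input: (19, 224) -> Output: (19, 32)

Answer: (19, 32)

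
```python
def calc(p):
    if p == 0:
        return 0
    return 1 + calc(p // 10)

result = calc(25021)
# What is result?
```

Count of digits of 25021: 5

Answer: 5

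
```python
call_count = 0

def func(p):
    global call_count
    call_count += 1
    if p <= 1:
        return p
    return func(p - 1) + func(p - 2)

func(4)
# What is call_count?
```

Calls(p) = 1 + Calls(p-1) + Calls(p-2); Calls(0)=Calls(1)=1. For p=4 this gives 9.

Answer: 9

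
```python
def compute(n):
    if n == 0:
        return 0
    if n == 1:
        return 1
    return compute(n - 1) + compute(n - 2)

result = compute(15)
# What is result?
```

Build up from base cases: compute(0)=0, compute(1)=1, compute(2)=1, compute(3)=2, compute(4)=3, compute(5)=5, compute(6)=8, ..., compute(15)=610

Answer: 610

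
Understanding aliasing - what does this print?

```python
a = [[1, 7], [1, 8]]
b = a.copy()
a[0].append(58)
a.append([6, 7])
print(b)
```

Key concept: shallow copy with nested lists.
Step by step:
`a = [[1, 7], [1, 8]]` → a = [[1, 7], [1, 8]]
`b = a.copy()` → b = [[1, 7], [1, 8]]
`a[0].append(58)` → a = [[1, 7, 58], [1, 8]]; b = [[1, 7, 58], [1, 8]]
`a.append([6, 7])` → a = [[1, 7, 58], [1, 8], [6, 7]]
`print(b)` → prints [[1, 7, 58], [1, 8]]

Answer: [[1, 7, 58], [1, 8]]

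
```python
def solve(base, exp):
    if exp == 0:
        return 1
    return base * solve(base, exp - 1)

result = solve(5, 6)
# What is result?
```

solve(5, 6) = 5 * 5 * 5 * 5 * 5 * 5 = 15625

Answer: 15625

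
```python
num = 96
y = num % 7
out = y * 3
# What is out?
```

Trace:
`num = 96` → num = 96
`y = num % 7` → y = 5
`out = y * 3` → out = 15
So out = 15

Answer: 15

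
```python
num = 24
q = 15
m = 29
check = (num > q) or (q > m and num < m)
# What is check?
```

Trace:
`num = 24` → num = 24
`q = 15` → q = 15
`m = 29` → m = 29
`check = (num > q) or (q > m and num < m)` → check = True
So check = True

Answer: True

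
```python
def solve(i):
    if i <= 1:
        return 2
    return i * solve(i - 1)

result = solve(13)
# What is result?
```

solve(13) = 13 * 12 * 11 * 10 * 9 * 8 * 7 * 6 * 5 * 4 * 3 * 2 * 2 = 12454041600

Answer: 12454041600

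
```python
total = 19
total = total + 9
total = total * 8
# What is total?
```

Trace:
`total = 19` → total = 19
`total = total + 9` → total = 28
`total = total * 8` → total = 224
So total = 224

Answer: 224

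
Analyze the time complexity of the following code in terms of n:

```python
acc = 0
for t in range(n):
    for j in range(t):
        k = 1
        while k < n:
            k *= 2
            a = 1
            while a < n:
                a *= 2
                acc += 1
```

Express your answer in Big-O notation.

Each loop level contributes: n × n × log n × log n. Multiplying the contributions gives O(n^2 log² n).

Answer: O(n^2 log² n)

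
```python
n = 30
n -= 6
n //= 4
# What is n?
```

Trace:
`n = 30` → n = 30
`n -= 6` → n = 24
`n //= 4` → n = 6
So n = 6

Answer: 6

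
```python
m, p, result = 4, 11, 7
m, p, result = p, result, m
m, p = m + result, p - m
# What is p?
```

Trace:
`m, p, result = 4, 11, 7` → m = 4; p = 11; result = 7
`m, p, result = p, result, m` → m = 11; p = 7; result = 4
`m, p = m + result, p - m` → m = 15; p = -4
So p = -4

Answer: -4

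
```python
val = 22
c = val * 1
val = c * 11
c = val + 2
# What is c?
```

Trace:
`val = 22` → val = 22
`c = val * 1` → c = 22
`val = c * 11` → val = 242
`c = val + 2` → c = 244
So c = 244

Answer: 244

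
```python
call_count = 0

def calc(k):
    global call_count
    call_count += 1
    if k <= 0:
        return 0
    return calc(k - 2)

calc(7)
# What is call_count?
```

Linear recursion stepping by 2: 5 calls from k=7 down to ≤0.

Answer: 5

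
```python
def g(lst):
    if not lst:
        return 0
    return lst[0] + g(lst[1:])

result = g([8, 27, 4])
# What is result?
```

8 + 27 + 4 + 0 = 39

Answer: 39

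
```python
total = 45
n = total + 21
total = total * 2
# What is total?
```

Trace:
`total = 45` → total = 45
`n = total + 21` → n = 66
`total = total * 2` → total = 90
So total = 90

Answer: 90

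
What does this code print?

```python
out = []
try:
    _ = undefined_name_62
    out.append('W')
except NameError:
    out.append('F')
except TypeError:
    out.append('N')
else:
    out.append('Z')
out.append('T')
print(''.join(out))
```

Execution trace: 'F' (except NameError) → 'T' (after the try/except). Output: FT

Answer: FT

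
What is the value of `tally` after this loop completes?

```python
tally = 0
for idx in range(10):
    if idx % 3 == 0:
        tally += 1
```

Count numbers divisible by 3 in range(10)
`tally` takes the values: 0 → 1 → 2 → 3 → 4

Answer: 4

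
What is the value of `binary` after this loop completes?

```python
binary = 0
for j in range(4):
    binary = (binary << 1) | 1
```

Build 4 consecutive 1-bits: 0b1111
`binary` takes the values: 0 → 1 → 3 → 7 → 15

Answer: 15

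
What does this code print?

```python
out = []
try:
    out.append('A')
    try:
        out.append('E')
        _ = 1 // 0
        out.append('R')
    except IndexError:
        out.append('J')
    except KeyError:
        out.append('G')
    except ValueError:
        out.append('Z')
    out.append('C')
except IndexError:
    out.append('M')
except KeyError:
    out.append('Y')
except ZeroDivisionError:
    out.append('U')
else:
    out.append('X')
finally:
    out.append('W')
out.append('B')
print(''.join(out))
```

Execution trace: 'A' (try body) → 'E' (inner try body) → 'U' (except ZeroDivisionError) → 'W' (finally) → 'B' (after the try/except). Output: AEUWB

Answer: AEUWB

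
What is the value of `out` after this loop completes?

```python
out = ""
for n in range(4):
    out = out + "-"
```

Repeat '-' 4 times
`out` takes the values: "" → "-" → "--" → "---" → "----"

Answer: "----"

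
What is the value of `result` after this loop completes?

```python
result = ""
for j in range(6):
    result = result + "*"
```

Repeat '*' 6 times
`result` takes the values: "" → "*" → "**" → "***" → "****" → "*****" → "******"

Answer: "******"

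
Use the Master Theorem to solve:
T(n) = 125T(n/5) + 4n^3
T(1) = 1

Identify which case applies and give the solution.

a=125, b=5, f(n)=4n^3. log_5(125) = 3. Since c=3 = 3, Case 2 applies: T(n) = Θ(n^log_b(a) · log n) = O(n^3 log n).

Answer: O(n^3 log n) - Case 2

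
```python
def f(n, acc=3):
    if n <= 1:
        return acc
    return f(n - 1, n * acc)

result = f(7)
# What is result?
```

Accumulator trace (n, acc): (7, 3) -> (6, 21) -> (5, 126) -> (4, 630) -> (3, 2520) -> (2, 7560) -> (1, 15120) -> return 15120

Answer: 15120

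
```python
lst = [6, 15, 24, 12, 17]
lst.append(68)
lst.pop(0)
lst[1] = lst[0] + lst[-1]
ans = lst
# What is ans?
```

Trace:
`lst = [6, 15, 24, 12, 17]` → lst = [6, 15, 24, 12, 17]
`lst.append(68)` → lst = [6, 15, 24, 12, 17, 68]
`lst.pop(0)` → lst = [15, 24, 12, 17, 68]
`lst[1] = lst[0] + lst[-1]` → lst = [15, 83, 12, 17, 68]
`ans = lst` → ans = [15, 83, 12, 17, 68]
So ans = [15, 83, 12, 17, 68]

Answer: [15, 83, 12, 17, 68]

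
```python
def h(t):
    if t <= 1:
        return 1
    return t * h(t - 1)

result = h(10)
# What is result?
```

h(10) = 10 * 9 * 8 * 7 * 6 * 5 * 4 * 3 * 2 * 1 = 3628800

Answer: 3628800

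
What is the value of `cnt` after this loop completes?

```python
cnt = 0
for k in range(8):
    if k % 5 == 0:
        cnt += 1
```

Count numbers divisible by 5 in range(8)
`cnt` takes the values: 0 → 1 → 2

Answer: 2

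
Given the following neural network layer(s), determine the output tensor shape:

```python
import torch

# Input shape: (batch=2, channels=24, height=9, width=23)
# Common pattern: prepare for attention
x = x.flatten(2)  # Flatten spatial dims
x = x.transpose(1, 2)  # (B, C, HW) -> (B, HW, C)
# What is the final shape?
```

Input: (2, 24, 9, 23) -> after flatten(2): (2, 24, 207) -> Output: (2, 207, 24)

Answer: (2, 207, 24)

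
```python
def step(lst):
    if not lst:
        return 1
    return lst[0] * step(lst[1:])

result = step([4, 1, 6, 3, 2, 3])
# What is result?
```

Product over [4, 1, 6, 3, 2, 3] = 4 * 1 * 6 * 3 * 2 * 3 = 432

Answer: 432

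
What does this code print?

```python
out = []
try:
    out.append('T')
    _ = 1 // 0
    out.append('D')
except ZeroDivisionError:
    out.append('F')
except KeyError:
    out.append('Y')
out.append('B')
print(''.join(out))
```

Execution trace: 'T' (try body) → 'F' (except ZeroDivisionError) → 'B' (after the try/except). Output: TFB

Answer: TFB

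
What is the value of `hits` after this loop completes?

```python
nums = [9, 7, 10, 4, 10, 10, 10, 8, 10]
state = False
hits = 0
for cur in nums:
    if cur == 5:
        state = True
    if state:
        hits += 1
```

Count elements after first 5 in [9, 7, 10, 4, 10, 10, 10, 8, 10]
`hits` takes the values: 0

Answer: 0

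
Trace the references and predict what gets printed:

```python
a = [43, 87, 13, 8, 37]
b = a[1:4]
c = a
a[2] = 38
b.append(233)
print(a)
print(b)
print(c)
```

Key concept: slice vs alias.
Step by step:
`a = [43, 87, 13, 8, 37]` → a = [43, 87, 13, 8, 37]
`b = a[1:4]` → b = [87, 13, 8]
`c = a` → c = [43, 87, 13, 8, 37] (same object as a)
`a[2] = 38` → a = [43, 87, 38, 8, 37] (same object as c); c = [43, 87, 38, 8, 37] (same object as a)
`b.append(233)` → b = [87, 13, 8, 233]
`print(a)` → prints [43, 87, 38, 8, 37]
`print(b)` → prints [87, 13, 8, 233]
`print(c)` → prints [43, 87, 38, 8, 37]

Answer:
[43, 87, 38, 8, 37]
[87, 13, 8, 233]
[43, 87, 38, 8, 37]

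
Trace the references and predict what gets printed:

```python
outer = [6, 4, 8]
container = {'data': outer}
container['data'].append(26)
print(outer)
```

Key concept: dict holds reference to list.
Step by step:
`outer = [6, 4, 8]` → outer = [6, 4, 8]
`container = {'data': outer}` → container = {'data': [6, 4, 8]}
`container['data'].append(26)` → outer = [6, 4, 8, 26]; container = {'data': [6, 4, 8, 26]}
`print(outer)` → prints [6, 4, 8, 26]

Answer: [6, 4, 8, 26]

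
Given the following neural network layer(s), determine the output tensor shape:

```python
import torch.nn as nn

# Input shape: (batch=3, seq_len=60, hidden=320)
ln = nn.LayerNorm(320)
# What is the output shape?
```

Input: (3, 60, 320) -> Output: (3, 60, 320)

Answer: (3, 60, 320)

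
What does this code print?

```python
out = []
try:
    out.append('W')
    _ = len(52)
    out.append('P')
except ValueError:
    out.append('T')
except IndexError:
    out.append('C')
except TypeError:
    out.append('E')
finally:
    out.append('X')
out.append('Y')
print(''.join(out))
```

Execution trace: 'W' (try body) → 'E' (except TypeError) → 'X' (finally) → 'Y' (after the try/except). Output: WEXY

Answer: WEXY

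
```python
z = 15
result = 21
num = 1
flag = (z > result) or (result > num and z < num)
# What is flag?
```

Trace:
`z = 15` → z = 15
`result = 21` → result = 21
`num = 1` → num = 1
`flag = (z > result) or (result > num and z < num)` → flag = False
So flag = False

Answer: False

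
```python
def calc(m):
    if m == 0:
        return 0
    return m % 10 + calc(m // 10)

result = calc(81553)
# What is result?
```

Sum of digits of 81553: 3 + 5 + 5 + 1 + 8 = 22

Answer: 22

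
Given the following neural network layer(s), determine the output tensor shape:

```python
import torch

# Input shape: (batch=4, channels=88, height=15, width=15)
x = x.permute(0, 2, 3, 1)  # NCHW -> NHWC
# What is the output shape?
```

Input: (4, 88, 15, 15) -> Output: (4, 15, 15, 88)

Answer: (4, 15, 15, 88)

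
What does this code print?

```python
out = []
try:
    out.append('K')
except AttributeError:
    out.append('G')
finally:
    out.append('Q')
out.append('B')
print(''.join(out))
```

Execution trace: 'K' (try body, no exception) → 'Q' (finally) → 'B' (after the try/except). Output: KQB

Answer: KQB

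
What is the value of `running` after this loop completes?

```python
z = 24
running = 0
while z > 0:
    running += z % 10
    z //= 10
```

Sum digits of 24
`running` takes the values: 0 → 4 → 6

Answer: 6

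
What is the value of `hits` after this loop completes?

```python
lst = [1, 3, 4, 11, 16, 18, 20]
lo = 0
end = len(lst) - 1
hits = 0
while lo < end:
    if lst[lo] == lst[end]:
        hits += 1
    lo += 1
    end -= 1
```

Count matching pairs from ends
`hits` takes the values: 0

Answer: 0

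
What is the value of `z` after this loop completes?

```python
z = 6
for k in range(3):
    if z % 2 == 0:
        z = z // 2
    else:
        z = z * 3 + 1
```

Collatz-style transformation from 6
`z` takes the values: 6 → 3 → 10 → 5

Answer: 5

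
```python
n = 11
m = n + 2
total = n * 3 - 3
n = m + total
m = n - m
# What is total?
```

Trace:
`n = 11` → n = 11
`m = n + 2` → m = 13
`total = n * 3 - 3` → total = 30
`n = m + total` → n = 43
`m = n - m` → m = 30
So total = 30

Answer: 30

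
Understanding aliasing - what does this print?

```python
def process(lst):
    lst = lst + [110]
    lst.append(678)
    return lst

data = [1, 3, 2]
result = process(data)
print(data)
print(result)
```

Key concept: rebinding parameter vs mutation.
Step by step:
`data = [1, 3, 2]` → data = [1, 3, 2]
`result = process(data)` → result = [1, 3, 2, 110, 678]
`print(data)` → prints [1, 3, 2]
`print(result)` → prints [1, 3, 2, 110, 678]

Answer:
[1, 3, 2]
[1, 3, 2, 110, 678]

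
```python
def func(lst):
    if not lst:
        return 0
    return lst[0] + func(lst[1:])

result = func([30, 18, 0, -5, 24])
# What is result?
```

30 + 18 + 0 + (-5) + 24 + 0 = 67

Answer: 67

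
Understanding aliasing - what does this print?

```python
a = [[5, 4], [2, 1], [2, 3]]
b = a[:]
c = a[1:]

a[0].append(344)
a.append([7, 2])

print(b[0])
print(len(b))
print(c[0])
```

Key concept: slice with nested mutation.
Step by step:
`a = [[5, 4], [2, 1], [2, 3]]` → a = [[5, 4], [2, 1], [2, 3]]
`b = a[:]` → b = [[5, 4], [2, 1], [2, 3]]
`c = a[1:]` → c = [[2, 1], [2, 3]]
`a[0].append(344)` → a = [[5, 4, 344], [2, 1], [2, 3]]; b = [[5, 4, 344], [2, 1], [2, 3]]
`a.append([7, 2])` → a = [[5, 4, 344], [2, 1], [2, 3], [7, 2]]
`print(b[0])` → prints [5, 4, 344]
`print(len(b))` → prints 3
`print(c[0])` → prints [2, 1]

Answer:
[5, 4, 344]
3
[2, 1]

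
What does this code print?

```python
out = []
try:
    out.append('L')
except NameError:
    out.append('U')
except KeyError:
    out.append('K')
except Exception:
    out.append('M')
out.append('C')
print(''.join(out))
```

Execution trace: 'L' (try body, no exception) → 'C' (after the try/except). Output: LC

Answer: LC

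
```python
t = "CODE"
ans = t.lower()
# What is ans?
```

Trace:
`t = "CODE"` → t = 'CODE'
`ans = t.lower()` → ans = 'code'
So ans = 'code'

Answer: 'code'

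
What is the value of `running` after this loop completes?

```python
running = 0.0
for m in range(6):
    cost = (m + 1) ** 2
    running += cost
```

Sum of squared losses 1² + 2² + ... + 6²
`running` takes the values: 0.0 → 1.0 → 5.0 → 14.0 → 30.0 → 55.0 → 91.0

Answer: 91.0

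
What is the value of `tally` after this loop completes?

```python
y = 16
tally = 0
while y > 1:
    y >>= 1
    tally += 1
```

Count right shifts until 1
`tally` takes the values: 0 → 1 → 2 → 3 → 4

Answer: 4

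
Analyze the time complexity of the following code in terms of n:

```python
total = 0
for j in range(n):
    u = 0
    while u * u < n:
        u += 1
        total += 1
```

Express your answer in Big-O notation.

Each loop level contributes: n × √n. Multiplying the contributions gives O(n√n).

Answer: O(n√n)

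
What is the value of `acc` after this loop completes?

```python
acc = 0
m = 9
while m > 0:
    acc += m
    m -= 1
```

Sum 9 down to 1
`acc` takes the values: 0 → 9 → 17 → 24 → 30 → 35 → 39 → 42 → 44 → 45

Answer: 45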